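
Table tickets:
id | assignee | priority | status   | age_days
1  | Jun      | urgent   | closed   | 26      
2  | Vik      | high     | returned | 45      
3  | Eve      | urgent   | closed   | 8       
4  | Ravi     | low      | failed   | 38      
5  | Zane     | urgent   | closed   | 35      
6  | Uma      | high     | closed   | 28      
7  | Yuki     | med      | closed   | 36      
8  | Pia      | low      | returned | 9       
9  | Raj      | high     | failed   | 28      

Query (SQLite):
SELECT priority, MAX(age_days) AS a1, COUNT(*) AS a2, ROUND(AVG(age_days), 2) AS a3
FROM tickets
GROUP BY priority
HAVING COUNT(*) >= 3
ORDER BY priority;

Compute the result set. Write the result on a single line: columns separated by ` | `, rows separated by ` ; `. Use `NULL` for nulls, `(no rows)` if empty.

high | 45 | 3 | 33.67 ; urgent | 35 | 3 | 23

Group tickets by priority.
Per group compute: MAX(age_days), COUNT(*), ROUND(AVG(age_days), 2).
HAVING: drop groups with fewer than 3 rows.
  high: ids {2, 6, 9} → MAX(age_days)=45, COUNT(*)=3, ROUND(AVG(age_days), 2)=33.67
  low: ids {4, 8} → MAX(age_days)=38, COUNT(*)=2, ROUND(AVG(age_days), 2)=23.5
  med: ids {7} → MAX(age_days)=36, COUNT(*)=1, ROUND(AVG(age_days), 2)=36
  urgent: ids {1, 3, 5} → MAX(age_days)=35, COUNT(*)=3, ROUND(AVG(age_days), 2)=23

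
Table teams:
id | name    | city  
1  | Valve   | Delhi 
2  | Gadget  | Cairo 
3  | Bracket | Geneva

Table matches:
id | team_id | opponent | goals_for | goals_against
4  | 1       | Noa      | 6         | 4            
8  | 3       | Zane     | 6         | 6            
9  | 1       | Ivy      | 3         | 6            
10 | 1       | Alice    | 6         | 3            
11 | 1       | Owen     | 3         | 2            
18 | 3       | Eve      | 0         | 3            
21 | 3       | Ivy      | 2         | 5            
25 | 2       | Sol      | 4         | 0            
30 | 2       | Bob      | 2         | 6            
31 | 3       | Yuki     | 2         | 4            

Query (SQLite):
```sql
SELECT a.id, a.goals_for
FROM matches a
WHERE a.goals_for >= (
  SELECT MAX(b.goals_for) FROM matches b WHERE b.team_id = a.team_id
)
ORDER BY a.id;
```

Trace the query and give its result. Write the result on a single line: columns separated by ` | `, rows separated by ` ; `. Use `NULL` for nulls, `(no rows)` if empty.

4 | 6 ; 8 | 6 ; 10 | 6 ; 25 | 4

For each matches row a, compute MAX(goals_for) over rows sharing a.team_id.
Keep row a if a.goals_for >= that per-group MAX.
  team_id=1: MAX(goals_for) = 6
  team_id=2: MAX(goals_for) = 4
  team_id=3: MAX(goals_for) = 6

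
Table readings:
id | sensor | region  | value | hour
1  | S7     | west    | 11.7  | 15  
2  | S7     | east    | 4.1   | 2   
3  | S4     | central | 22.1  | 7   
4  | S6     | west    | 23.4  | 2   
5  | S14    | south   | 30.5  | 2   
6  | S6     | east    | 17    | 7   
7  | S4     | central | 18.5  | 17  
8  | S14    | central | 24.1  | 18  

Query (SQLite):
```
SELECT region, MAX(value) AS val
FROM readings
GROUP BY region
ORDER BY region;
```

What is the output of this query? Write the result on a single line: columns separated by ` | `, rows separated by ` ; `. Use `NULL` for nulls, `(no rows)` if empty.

Partition readings by region; compute MAX(value) within each group.
  central: ids {3, 7, 8} → MAX(value)=24.1
  east: ids {2, 6} → MAX(value)=17
  south: ids {5} → MAX(value)=30.5
  west: ids {1, 4} → MAX(value)=23.4

central | 24.1 ; east | 17 ; south | 30.5 ; west | 23.4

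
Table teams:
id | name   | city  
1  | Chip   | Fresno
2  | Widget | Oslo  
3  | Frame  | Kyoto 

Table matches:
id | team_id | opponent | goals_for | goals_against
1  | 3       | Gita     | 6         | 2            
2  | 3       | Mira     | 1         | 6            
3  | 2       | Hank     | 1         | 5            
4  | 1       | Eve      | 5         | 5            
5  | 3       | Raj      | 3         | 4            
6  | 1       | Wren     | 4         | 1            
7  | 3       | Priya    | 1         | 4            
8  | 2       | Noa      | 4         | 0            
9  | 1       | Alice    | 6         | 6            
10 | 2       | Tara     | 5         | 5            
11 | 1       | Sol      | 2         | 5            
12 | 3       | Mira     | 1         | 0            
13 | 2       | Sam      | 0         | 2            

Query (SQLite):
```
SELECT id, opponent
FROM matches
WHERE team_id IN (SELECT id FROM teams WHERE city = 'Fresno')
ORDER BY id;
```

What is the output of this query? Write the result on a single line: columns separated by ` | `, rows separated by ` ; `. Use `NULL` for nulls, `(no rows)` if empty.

4 | Eve ; 6 | Wren ; 9 | Alice ; 11 | Sol

Inner query: teams.id where city = 'Fresno'.
Outer: keep matches rows whose team_id is in that set.
Inner query → {1}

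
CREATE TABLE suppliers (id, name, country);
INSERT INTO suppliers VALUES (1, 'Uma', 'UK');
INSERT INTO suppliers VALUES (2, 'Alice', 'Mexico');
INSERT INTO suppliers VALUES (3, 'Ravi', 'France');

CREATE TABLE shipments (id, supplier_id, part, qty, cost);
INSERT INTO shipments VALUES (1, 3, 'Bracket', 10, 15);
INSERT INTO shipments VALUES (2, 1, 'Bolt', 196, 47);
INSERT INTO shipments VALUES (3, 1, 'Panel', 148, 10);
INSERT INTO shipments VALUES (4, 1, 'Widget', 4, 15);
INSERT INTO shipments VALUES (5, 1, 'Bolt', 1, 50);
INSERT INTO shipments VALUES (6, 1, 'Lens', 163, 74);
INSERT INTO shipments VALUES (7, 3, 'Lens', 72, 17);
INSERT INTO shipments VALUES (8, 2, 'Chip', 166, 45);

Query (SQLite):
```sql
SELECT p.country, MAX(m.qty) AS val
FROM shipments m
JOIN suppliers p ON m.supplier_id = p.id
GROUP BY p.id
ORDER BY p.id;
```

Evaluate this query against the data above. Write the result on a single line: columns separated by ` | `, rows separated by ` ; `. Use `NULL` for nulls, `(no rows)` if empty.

UK | 196 ; Mexico | 166 ; France | 72

Join each shipments row to its suppliers via supplier_id.
Group joined rows by suppliers.id; compute MAX(m.qty) per group.
  1: ids {2, 3, 4, 5, 6} → MAX(m.qty)=196
  2: ids {8} → MAX(m.qty)=166
  3: ids {1, 7} → MAX(m.qty)=72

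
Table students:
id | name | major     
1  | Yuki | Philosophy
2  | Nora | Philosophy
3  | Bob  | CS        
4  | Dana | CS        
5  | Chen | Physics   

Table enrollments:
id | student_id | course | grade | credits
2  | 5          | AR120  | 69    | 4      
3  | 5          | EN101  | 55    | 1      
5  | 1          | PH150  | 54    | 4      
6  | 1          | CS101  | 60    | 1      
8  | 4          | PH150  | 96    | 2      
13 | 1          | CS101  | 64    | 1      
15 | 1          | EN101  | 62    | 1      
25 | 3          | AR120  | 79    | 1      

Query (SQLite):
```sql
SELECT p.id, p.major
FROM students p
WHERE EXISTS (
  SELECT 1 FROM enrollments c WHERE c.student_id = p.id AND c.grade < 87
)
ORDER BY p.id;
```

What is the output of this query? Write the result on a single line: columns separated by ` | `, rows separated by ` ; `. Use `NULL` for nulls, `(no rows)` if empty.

1 | Philosophy ; 3 | CS ; 5 | Physics

For each students row, check whether any enrollments with matching student_id has grade < 87.
Keep rows where that is true.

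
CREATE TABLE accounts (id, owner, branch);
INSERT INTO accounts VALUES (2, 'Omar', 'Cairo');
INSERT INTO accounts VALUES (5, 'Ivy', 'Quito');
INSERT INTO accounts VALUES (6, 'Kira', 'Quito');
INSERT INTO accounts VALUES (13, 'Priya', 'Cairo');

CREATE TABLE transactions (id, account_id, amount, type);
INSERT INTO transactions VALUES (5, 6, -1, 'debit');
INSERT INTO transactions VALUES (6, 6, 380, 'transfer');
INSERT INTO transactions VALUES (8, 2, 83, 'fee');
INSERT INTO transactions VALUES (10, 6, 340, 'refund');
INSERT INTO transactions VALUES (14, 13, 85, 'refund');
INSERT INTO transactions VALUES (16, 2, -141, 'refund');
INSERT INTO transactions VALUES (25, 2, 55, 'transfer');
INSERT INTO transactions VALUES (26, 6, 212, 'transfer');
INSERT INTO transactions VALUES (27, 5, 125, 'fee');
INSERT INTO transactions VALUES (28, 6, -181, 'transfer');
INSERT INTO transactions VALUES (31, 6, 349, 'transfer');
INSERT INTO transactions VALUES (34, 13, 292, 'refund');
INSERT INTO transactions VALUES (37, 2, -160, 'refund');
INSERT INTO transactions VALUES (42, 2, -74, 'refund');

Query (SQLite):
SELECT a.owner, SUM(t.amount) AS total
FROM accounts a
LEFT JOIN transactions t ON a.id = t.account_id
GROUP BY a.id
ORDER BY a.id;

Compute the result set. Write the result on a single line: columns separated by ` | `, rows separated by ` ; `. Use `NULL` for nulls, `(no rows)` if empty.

Omar | -237 ; Ivy | 125 ; Kira | 1099 ; Priya | 377

LEFT JOIN keeps every accounts row; unmatched ones get NULL for transactions columns.
Group by accounts.id and compute SUM(t.amount). SUM over an all-NULL group is NULL.
  2: ids {8, 16, 25, 37, 42} → SUM(t.amount)=-237
  5: ids {27} → SUM(t.amount)=125
  6: ids {5, 6, 10, 26, 28, 31} → SUM(t.amount)=1099
  13: ids {14, 34} → SUM(t.amount)=377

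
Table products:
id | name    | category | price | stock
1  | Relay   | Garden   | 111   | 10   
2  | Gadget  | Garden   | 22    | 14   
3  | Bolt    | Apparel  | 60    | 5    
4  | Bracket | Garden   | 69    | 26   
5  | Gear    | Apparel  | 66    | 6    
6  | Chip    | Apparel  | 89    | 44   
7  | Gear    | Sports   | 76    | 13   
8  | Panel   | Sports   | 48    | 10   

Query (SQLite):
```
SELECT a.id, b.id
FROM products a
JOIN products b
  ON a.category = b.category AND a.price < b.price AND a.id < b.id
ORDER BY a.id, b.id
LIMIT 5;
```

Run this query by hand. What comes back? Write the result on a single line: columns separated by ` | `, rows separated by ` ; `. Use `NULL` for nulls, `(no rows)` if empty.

Pairs (a,b) with same category, a.price < b.price, a.id < b.id.
category groups: Apparel:{3,5,6} Garden:{1,2,4} Sports:{7,8}
Ordered by (a.id, b.id); first 5.

2 | 4 ; 3 | 5 ; 3 | 6 ; 5 | 6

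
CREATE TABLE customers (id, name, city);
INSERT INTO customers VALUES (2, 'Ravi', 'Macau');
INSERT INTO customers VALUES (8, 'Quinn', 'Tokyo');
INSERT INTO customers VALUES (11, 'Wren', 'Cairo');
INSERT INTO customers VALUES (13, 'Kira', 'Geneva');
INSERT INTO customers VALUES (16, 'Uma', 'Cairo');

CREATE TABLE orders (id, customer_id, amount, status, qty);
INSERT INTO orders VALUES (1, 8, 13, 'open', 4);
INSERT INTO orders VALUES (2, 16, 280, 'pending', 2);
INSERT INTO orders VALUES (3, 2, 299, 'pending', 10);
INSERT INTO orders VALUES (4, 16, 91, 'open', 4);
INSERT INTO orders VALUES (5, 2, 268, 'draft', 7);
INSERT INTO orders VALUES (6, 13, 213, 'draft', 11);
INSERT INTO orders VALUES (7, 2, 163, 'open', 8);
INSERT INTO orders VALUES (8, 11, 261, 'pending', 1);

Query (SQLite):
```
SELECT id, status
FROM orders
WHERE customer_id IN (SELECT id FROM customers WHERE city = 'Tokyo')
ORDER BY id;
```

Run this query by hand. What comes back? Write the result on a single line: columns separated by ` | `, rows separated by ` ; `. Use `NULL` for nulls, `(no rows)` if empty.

1 | open

Inner query: customers.id where city = 'Tokyo'.
Outer: keep orders rows whose customer_id is in that set.
Inner query → {8}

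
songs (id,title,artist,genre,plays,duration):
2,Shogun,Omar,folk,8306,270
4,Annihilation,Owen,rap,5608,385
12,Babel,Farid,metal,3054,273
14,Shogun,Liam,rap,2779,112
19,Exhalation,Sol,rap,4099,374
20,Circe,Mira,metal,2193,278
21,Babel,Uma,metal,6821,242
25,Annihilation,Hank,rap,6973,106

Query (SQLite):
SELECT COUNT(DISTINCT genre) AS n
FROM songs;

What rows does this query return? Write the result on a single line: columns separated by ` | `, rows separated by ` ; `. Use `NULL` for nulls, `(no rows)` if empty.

3

Count distinct non-NULL genre values.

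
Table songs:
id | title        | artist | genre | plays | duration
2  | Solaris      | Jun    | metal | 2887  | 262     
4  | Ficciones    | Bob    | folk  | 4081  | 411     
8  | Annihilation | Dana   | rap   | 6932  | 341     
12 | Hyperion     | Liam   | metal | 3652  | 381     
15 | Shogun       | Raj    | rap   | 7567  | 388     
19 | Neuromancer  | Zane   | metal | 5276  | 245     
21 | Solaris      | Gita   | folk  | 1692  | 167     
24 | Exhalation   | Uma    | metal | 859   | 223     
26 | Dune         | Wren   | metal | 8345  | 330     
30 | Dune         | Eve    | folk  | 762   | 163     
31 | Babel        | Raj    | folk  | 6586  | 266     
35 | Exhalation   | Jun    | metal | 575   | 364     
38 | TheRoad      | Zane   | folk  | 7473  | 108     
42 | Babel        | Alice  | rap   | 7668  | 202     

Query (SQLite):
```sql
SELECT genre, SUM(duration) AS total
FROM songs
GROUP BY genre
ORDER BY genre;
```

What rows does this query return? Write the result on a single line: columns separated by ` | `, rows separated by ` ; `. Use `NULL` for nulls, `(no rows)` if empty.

folk | 1115 ; metal | 1805 ; rap | 931

Partition songs by genre; compute SUM(duration) within each group.
  folk: ids {4, 21, 30, 31, 38} → SUM(duration)=1115
  metal: ids {2, 12, 19, 24, 26, 35} → SUM(duration)=1805
  rap: ids {8, 15, 42} → SUM(duration)=931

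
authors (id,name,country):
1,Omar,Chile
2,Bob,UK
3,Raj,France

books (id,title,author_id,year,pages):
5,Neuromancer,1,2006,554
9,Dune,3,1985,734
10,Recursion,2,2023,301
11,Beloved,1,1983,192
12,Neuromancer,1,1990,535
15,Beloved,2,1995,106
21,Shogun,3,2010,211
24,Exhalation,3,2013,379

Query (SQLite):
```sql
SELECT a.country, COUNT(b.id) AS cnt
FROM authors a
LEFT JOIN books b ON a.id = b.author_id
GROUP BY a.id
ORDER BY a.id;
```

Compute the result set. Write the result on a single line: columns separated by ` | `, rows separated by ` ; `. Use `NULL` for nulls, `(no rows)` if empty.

Chile | 3 ; UK | 2 ; France | 3

LEFT JOIN keeps every authors row; unmatched ones get NULL for books columns.
Group by authors.id and compute COUNT(b.id). COUNT(col) of an all-NULL group is 0.
  1: ids {5, 11, 12} → COUNT(b.id)=3
  2: ids {10, 15} → COUNT(b.id)=2
  3: ids {9, 21, 24} → COUNT(b.id)=3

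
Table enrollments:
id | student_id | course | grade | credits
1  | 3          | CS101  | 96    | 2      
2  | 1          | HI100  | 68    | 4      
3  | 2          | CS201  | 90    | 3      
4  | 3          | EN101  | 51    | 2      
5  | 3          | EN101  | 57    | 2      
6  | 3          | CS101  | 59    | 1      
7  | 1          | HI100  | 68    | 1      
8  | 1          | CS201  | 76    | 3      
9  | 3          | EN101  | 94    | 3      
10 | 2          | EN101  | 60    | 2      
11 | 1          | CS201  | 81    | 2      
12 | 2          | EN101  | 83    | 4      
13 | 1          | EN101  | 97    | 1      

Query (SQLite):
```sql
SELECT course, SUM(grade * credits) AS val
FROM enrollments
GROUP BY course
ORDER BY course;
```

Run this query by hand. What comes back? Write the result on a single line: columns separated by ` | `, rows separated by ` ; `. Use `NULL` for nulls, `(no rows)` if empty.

For each row compute grade * credits.
Group by course; take SUM of the expression per group.
  CS101: ids {1, 6} → SUM(grade * credits)=251
  CS201: ids {3, 8, 11} → SUM(grade * credits)=660
  EN101: ids {4, 5, 9, 10, 12, 13} → SUM(grade * credits)=1047
  HI100: ids {2, 7} → SUM(grade * credits)=340

CS101 | 251 ; CS201 | 660 ; EN101 | 1047 ; HI100 | 340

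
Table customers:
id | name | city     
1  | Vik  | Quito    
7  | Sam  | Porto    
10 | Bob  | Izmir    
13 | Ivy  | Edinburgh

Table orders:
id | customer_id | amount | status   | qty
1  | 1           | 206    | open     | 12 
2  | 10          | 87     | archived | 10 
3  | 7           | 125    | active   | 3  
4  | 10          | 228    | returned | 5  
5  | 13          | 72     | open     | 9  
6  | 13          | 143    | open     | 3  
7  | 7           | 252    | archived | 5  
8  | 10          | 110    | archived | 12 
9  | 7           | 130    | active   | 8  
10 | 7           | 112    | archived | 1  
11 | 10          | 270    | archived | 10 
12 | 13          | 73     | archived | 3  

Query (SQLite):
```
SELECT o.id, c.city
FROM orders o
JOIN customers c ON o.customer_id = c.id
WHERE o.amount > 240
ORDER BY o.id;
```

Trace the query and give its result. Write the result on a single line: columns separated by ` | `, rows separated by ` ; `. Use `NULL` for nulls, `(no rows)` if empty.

7 | Porto ; 11 | Izmir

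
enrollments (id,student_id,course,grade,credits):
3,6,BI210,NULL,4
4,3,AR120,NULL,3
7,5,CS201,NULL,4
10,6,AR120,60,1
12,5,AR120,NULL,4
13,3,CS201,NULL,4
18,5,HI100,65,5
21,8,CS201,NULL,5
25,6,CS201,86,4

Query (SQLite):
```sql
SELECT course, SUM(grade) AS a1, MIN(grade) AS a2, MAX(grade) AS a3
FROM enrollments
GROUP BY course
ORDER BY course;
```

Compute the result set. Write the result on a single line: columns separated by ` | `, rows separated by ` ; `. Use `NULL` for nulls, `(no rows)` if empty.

AR120 | 60 | 60 | 60 ; BI210 | NULL | NULL | NULL ; CS201 | 86 | 86 | 86 ; HI100 | 65 | 65 | 65

Group enrollments by course.
Per group compute: SUM(grade), MIN(grade), MAX(grade).
  AR120: ids {4, 10, 12} → SUM(grade)=60, MIN(grade)=60, MAX(grade)=60
  BI210: ids {3} → SUM(grade)=NULL, MIN(grade)=NULL, MAX(grade)=NULL
  CS201: ids {7, 13, 21, 25} → SUM(grade)=86, MIN(grade)=86, MAX(grade)=86
  HI100: ids {18} → SUM(grade)=65, MIN(grade)=65, MAX(grade)=65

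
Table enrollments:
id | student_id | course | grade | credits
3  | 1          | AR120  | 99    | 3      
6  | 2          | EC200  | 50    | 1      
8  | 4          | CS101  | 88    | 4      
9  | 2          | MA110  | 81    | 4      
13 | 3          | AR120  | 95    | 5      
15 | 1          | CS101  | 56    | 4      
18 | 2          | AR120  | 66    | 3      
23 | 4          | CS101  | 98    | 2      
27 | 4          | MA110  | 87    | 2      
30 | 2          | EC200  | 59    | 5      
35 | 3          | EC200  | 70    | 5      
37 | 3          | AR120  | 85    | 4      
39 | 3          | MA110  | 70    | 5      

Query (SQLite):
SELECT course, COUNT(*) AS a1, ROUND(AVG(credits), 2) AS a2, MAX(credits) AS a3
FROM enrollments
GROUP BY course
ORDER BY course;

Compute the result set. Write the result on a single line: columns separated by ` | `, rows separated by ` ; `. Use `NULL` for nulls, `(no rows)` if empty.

Group enrollments by course.
Per group compute: COUNT(*), ROUND(AVG(credits), 2), MAX(credits).
  AR120: ids {3, 13, 18, 37} → COUNT(*)=4, ROUND(AVG(credits), 2)=3.75, MAX(credits)=5
  CS101: ids {8, 15, 23} → COUNT(*)=3, ROUND(AVG(credits), 2)=3.33, MAX(credits)=4
  EC200: ids {6, 30, 35} → COUNT(*)=3, ROUND(AVG(credits), 2)=3.67, MAX(credits)=5
  MA110: ids {9, 27, 39} → COUNT(*)=3, ROUND(AVG(credits), 2)=3.67, MAX(credits)=5

AR120 | 4 | 3.75 | 5 ; CS101 | 3 | 3.33 | 4 ; EC200 | 3 | 3.67 | 5 ; MA110 | 3 | 3.67 | 5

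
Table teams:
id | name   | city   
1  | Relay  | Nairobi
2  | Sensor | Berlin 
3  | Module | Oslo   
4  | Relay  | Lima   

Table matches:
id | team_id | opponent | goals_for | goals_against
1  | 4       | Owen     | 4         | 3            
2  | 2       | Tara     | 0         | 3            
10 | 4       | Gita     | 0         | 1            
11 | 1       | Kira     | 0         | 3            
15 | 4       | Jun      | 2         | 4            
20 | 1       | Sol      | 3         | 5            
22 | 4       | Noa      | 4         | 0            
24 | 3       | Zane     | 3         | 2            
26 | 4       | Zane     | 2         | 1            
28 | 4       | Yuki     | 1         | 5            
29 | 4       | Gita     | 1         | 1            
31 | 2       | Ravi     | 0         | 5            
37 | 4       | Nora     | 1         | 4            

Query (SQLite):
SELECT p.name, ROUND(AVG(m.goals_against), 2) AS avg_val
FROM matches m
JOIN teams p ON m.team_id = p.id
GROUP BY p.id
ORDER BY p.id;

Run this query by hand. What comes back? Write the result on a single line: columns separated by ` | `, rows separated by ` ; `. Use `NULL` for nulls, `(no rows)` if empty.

Join each matches row to its teams via team_id.
Group joined rows by teams.id; compute ROUND(AVG(m.goals_against), 2) per group.
  1: ids {11, 20} → ROUND(AVG(m.goals_against), 2)=4
  2: ids {2, 31} → ROUND(AVG(m.goals_against), 2)=4
  3: ids {24} → ROUND(AVG(m.goals_against), 2)=2
  4: ids {1, 10, 15, 22, 26, 28, 29, 37} → ROUND(AVG(m.goals_against), 2)=2.38

Relay | 4 ; Sensor | 4 ; Module | 2 ; Relay | 2.38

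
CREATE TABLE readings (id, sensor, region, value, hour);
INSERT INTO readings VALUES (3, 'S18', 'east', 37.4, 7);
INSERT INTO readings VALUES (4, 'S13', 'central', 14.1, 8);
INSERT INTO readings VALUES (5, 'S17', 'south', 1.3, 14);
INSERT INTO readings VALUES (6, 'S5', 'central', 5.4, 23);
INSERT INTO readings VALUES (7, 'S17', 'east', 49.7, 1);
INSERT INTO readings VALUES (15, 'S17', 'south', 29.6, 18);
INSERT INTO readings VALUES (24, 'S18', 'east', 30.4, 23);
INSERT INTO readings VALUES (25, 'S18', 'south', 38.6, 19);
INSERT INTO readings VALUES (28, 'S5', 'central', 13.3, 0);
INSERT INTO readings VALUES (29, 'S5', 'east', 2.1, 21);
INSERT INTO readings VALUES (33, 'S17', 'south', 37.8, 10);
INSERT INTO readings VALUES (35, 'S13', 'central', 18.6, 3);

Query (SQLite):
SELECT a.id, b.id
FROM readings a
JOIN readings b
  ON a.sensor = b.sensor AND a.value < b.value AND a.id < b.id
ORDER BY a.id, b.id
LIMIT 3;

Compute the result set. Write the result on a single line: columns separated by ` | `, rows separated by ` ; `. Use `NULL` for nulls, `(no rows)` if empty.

Pairs (a,b) with same sensor, a.value < b.value, a.id < b.id.
sensor groups: S13:{4,35} S17:{5,7,15,33} S18:{3,24,25} S5:{6,28,29}
Ordered by (a.id, b.id); first 3.

3 | 25 ; 4 | 35 ; 5 | 7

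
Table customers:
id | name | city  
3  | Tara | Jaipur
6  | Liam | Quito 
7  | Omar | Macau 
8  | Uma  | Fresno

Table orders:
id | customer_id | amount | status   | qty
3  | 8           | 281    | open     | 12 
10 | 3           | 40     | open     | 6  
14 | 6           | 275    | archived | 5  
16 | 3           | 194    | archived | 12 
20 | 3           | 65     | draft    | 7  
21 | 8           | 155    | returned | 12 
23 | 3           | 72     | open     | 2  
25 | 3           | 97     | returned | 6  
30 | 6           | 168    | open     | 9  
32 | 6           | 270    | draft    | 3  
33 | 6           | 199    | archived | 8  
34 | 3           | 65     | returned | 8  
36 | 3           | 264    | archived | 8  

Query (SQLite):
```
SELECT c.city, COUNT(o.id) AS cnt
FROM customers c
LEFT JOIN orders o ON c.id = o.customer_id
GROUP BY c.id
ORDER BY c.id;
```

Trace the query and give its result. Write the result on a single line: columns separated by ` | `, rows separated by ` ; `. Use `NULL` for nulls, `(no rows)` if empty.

Jaipur | 7 ; Quito | 4 ; Macau | 0 ; Fresno | 2

LEFT JOIN keeps every customers row; unmatched ones get NULL for orders columns.
Group by customers.id and compute COUNT(o.id). COUNT(col) of an all-NULL group is 0.
  3: ids {10, 16, 20, 23, 25, 34, 36} → COUNT(o.id)=7
  6: ids {14, 30, 32, 33} → COUNT(o.id)=4
  7: ids {—} → COUNT(o.id)=0
  8: ids {3, 21} → COUNT(o.id)=2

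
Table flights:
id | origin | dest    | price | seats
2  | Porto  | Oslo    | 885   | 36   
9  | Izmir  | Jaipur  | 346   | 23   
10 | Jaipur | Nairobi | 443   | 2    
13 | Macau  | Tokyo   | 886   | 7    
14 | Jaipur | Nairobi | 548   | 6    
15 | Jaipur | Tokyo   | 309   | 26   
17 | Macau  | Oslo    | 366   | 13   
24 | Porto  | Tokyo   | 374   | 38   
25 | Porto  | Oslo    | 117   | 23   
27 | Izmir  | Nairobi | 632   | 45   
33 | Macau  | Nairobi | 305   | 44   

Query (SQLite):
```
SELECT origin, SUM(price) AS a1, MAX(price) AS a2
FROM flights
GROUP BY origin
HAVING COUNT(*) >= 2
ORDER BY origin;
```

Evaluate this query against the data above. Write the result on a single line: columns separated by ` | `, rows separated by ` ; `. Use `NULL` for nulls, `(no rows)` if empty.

Izmir | 978 | 632 ; Jaipur | 1300 | 548 ; Macau | 1557 | 886 ; Porto | 1376 | 885

Group flights by origin.
Per group compute: SUM(price), MAX(price).
HAVING: drop groups with fewer than 2 rows.
  Izmir: ids {9, 27} → SUM(price)=978, MAX(price)=632
  Jaipur: ids {10, 14, 15} → SUM(price)=1300, MAX(price)=548
  Macau: ids {13, 17, 33} → SUM(price)=1557, MAX(price)=886
  Porto: ids {2, 24, 25} → SUM(price)=1376, MAX(price)=885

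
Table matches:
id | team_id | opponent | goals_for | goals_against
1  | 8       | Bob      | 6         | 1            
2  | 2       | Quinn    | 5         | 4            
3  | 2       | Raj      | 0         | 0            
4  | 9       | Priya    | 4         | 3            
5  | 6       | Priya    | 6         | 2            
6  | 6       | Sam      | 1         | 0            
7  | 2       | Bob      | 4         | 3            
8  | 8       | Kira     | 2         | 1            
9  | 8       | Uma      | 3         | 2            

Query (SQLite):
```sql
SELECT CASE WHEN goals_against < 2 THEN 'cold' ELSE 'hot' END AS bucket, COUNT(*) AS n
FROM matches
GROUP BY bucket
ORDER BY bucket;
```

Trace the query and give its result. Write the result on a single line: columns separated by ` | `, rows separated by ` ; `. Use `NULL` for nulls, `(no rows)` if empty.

cold | 4 ; hot | 5

Bucket rows by goals_against < 2 → 'cold' else 'hot'; count each bucket.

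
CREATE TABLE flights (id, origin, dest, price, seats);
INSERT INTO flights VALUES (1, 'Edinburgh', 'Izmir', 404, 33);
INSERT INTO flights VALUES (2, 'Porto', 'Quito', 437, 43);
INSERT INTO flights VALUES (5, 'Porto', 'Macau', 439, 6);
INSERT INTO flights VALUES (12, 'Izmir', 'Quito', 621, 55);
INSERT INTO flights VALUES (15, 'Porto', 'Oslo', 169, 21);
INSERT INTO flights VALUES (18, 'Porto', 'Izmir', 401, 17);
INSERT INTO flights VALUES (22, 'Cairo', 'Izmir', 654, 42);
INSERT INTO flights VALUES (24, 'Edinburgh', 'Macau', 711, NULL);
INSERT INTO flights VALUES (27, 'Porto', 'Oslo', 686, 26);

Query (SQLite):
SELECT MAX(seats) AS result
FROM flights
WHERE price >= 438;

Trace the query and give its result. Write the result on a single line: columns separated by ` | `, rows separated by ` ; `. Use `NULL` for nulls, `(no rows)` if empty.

55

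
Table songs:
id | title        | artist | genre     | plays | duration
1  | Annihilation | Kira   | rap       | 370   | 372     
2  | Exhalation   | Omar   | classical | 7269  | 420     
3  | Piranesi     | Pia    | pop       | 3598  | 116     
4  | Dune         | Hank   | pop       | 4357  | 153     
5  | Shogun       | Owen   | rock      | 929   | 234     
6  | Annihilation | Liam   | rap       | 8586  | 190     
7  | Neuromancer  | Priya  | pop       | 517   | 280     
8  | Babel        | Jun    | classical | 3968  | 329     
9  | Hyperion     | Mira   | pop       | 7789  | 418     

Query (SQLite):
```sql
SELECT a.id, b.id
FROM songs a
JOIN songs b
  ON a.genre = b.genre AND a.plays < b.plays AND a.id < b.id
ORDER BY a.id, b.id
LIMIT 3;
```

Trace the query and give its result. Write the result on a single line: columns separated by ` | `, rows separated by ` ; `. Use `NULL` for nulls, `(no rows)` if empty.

Pairs (a,b) with same genre, a.plays < b.plays, a.id < b.id.
genre groups: classical:{2,8} pop:{3,4,7,9} rap:{1,6} rock:{5}
Ordered by (a.id, b.id); first 3.

1 | 6 ; 3 | 4 ; 3 | 9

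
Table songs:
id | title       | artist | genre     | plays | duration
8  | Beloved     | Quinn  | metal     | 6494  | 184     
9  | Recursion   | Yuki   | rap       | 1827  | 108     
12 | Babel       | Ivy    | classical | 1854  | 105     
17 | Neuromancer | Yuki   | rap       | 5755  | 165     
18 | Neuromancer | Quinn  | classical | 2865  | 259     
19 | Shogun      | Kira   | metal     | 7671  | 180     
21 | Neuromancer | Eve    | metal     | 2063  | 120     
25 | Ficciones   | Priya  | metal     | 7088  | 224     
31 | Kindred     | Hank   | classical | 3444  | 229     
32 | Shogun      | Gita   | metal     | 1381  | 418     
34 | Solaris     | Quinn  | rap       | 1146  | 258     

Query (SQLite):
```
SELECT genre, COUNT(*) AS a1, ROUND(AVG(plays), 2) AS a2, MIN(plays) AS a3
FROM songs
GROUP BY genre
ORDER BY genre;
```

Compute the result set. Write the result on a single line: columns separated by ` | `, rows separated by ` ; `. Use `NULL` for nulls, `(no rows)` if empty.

Group songs by genre.
Per group compute: COUNT(*), ROUND(AVG(plays), 2), MIN(plays).
  classical: ids {12, 18, 31} → COUNT(*)=3, ROUND(AVG(plays), 2)=2721, MIN(plays)=1854
  metal: ids {8, 19, 21, 25, 32} → COUNT(*)=5, ROUND(AVG(plays), 2)=4939.4, MIN(plays)=1381
  rap: ids {9, 17, 34} → COUNT(*)=3, ROUND(AVG(plays), 2)=2909.33, MIN(plays)=1146

classical | 3 | 2721 | 1854 ; metal | 5 | 4939.4 | 1381 ; rap | 3 | 2909.33 | 1146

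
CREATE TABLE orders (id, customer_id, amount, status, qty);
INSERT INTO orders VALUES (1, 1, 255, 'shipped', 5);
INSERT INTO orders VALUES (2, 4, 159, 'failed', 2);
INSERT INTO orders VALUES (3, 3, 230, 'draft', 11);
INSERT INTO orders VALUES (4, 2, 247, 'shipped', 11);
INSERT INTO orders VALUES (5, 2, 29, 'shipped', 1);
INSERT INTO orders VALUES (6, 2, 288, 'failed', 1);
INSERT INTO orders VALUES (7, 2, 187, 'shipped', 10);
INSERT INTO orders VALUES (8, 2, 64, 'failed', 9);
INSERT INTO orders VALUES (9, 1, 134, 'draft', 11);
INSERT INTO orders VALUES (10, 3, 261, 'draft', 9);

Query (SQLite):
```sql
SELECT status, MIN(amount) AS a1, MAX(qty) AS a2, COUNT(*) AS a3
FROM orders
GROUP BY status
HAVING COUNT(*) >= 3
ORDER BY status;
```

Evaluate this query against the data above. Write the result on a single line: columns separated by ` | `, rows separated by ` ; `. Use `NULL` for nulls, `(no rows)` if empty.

draft | 134 | 11 | 3 ; failed | 64 | 9 | 3 ; shipped | 29 | 11 | 4

Group orders by status.
Per group compute: MIN(amount), MAX(qty), COUNT(*).
HAVING: drop groups with fewer than 3 rows.
  draft: ids {3, 9, 10} → MIN(amount)=134, MAX(qty)=11, COUNT(*)=3
  failed: ids {2, 6, 8} → MIN(amount)=64, MAX(qty)=9, COUNT(*)=3
  shipped: ids {1, 4, 5, 7} → MIN(amount)=29, MAX(qty)=11, COUNT(*)=4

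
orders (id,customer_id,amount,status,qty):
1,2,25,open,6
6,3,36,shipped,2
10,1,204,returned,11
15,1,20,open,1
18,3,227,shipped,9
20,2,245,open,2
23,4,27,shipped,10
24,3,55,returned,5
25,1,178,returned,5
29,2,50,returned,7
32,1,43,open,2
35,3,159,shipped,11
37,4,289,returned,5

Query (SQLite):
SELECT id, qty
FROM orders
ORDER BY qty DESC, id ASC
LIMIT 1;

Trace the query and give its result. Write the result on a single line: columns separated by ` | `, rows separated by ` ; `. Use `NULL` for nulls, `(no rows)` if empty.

Sort by qty desc, tiebreak id asc: (11, id=10), (11, id=35), (10, id=23), (9, id=18) …. Take first 1.

10 | 11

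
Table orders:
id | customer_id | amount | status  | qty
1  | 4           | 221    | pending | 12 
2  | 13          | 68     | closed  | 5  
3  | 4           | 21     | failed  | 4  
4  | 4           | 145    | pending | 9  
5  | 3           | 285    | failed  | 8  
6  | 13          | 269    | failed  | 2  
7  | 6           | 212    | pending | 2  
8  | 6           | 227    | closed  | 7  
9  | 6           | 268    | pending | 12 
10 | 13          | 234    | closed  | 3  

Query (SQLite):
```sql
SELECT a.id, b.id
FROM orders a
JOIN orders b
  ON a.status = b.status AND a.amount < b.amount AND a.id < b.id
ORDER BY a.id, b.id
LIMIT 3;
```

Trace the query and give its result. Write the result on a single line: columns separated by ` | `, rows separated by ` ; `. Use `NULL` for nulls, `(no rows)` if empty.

1 | 9 ; 2 | 8 ; 2 | 10

Pairs (a,b) with same status, a.amount < b.amount, a.id < b.id.
status groups: closed:{2,8,10} failed:{3,5,6} pending:{1,4,7,9}
Ordered by (a.id, b.id); first 3.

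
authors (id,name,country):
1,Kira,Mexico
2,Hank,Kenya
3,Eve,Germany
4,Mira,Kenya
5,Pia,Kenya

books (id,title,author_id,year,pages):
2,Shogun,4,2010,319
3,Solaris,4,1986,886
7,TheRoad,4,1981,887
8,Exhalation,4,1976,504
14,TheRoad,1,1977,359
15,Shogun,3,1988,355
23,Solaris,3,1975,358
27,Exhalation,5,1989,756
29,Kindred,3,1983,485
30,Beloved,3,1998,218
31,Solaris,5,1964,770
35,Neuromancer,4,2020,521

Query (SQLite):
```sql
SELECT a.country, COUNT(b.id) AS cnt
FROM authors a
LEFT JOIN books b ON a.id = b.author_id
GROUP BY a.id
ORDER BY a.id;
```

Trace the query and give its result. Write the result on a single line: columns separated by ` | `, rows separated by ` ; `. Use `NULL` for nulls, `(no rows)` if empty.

Mexico | 1 ; Kenya | 0 ; Germany | 4 ; Kenya | 5 ; Kenya | 2

LEFT JOIN keeps every authors row; unmatched ones get NULL for books columns.
Group by authors.id and compute COUNT(b.id). COUNT(col) of an all-NULL group is 0.
  1: ids {14} → COUNT(b.id)=1
  2: ids {—} → COUNT(b.id)=0
  3: ids {15, 23, 29, 30} → COUNT(b.id)=4
  4: ids {2, 3, 7, 8, 35} → COUNT(b.id)=5
  5: ids {27, 31} → COUNT(b.id)=2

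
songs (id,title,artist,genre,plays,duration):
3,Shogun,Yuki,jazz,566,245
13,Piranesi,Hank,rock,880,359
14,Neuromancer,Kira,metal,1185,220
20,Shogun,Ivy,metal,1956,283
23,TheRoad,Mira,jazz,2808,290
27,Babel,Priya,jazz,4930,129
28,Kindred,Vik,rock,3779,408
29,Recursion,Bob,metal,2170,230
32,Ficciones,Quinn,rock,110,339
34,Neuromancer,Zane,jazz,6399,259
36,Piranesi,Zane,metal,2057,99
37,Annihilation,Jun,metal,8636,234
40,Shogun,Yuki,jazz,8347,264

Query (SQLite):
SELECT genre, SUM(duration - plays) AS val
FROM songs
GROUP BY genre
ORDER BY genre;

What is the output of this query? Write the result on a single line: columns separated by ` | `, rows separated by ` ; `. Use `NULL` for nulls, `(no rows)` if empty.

For each row compute duration - plays.
Group by genre; take SUM of the expression per group.
  jazz: ids {3, 23, 27, 34, 40} → SUM(duration - plays)=-21863
  metal: ids {14, 20, 29, 36, 37} → SUM(duration - plays)=-14938
  rock: ids {13, 28, 32} → SUM(duration - plays)=-3663

jazz | -21863 ; metal | -14938 ; rock | -3663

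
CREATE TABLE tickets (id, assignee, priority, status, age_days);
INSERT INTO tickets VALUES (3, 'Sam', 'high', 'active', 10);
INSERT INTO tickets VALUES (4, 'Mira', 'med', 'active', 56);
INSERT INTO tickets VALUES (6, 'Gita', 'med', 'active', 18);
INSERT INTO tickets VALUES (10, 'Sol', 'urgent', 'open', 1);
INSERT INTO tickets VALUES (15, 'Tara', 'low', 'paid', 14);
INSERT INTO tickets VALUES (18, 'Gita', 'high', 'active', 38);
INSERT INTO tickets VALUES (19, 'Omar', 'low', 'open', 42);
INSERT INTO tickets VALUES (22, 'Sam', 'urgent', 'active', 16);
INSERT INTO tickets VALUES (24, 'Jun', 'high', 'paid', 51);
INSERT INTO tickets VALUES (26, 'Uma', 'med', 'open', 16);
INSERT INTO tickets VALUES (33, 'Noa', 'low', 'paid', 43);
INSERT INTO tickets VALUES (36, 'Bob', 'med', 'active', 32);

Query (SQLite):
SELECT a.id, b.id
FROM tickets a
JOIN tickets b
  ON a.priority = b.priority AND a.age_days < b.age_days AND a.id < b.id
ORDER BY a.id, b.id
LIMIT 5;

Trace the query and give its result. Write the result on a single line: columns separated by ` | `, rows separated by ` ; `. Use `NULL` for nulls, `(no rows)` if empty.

Pairs (a,b) with same priority, a.age_days < b.age_days, a.id < b.id.
priority groups: high:{3,18,24} low:{15,19,33} med:{4,6,26,36} urgent:{10,22}
Ordered by (a.id, b.id); first 5.

3 | 18 ; 3 | 24 ; 6 | 36 ; 10 | 22 ; 15 | 19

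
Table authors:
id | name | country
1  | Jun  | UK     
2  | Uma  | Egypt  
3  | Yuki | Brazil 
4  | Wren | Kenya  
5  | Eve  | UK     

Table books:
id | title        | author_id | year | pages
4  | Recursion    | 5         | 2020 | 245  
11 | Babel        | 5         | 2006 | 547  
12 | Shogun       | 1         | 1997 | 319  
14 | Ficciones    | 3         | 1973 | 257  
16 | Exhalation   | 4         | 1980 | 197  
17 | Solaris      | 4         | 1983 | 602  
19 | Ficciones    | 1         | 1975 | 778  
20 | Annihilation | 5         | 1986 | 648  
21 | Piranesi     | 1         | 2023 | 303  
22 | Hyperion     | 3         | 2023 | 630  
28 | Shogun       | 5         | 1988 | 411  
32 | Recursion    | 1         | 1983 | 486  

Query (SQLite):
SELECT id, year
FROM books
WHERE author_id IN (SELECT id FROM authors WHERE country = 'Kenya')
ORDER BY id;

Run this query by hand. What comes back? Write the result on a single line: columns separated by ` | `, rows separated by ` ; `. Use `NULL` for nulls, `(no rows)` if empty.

16 | 1980 ; 17 | 1983

Inner query: authors.id where country = 'Kenya'.
Outer: keep books rows whose author_id is in that set.
Inner query → {4}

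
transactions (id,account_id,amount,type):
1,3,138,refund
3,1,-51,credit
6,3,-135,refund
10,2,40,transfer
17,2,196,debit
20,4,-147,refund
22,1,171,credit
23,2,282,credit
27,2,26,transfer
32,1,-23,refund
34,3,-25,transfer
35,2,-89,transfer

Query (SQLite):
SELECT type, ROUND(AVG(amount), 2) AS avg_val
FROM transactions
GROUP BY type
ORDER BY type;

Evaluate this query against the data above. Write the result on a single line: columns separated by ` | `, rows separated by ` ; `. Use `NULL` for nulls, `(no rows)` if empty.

Partition transactions by type; compute ROUND(AVG(amount), 2) within each group.
  credit: ids {3, 22, 23} → ROUND(AVG(amount), 2)=134
  debit: ids {17} → ROUND(AVG(amount), 2)=196
  refund: ids {1, 6, 20, 32} → ROUND(AVG(amount), 2)=-41.75
  transfer: ids {10, 27, 34, 35} → ROUND(AVG(amount), 2)=-12

credit | 134 ; debit | 196 ; refund | -41.75 ; transfer | -12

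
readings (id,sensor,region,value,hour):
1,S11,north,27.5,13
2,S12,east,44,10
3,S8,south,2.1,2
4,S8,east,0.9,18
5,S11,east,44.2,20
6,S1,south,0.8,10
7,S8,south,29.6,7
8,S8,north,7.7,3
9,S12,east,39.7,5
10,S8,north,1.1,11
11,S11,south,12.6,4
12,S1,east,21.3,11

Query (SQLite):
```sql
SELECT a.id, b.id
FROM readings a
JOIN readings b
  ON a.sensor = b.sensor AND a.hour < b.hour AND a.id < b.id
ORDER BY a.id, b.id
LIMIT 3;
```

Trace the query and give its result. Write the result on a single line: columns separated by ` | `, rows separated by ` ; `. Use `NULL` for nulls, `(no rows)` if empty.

Pairs (a,b) with same sensor, a.hour < b.hour, a.id < b.id.
sensor groups: S1:{6,12} S11:{1,5,11} S12:{2,9} S8:{3,4,7,8,10}
Ordered by (a.id, b.id); first 3.

1 | 5 ; 3 | 4 ; 3 | 7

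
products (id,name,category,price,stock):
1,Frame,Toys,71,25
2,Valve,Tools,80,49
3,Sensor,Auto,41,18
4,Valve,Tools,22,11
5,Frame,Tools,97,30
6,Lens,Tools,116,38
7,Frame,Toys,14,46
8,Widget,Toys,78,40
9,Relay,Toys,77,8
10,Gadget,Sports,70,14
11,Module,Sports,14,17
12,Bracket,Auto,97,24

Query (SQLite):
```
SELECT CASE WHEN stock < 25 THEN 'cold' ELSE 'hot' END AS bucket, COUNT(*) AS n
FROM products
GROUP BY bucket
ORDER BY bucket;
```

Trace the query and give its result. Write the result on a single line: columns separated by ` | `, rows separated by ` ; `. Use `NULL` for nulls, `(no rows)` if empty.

cold | 6 ; hot | 6

Bucket rows by stock < 25 → 'cold' else 'hot'; count each bucket.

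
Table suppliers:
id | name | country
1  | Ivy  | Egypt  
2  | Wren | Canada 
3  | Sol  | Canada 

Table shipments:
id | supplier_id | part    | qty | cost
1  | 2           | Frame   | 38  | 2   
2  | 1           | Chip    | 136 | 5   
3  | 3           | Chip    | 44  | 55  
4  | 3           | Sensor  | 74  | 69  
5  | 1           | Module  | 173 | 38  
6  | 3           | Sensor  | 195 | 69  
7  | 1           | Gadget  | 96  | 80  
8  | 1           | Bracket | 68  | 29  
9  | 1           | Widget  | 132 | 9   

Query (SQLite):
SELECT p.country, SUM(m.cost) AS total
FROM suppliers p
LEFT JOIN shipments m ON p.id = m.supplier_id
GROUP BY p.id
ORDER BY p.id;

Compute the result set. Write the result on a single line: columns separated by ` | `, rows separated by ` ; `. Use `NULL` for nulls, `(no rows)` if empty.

LEFT JOIN keeps every suppliers row; unmatched ones get NULL for shipments columns.
Group by suppliers.id and compute SUM(m.cost). SUM over an all-NULL group is NULL.
  1: ids {2, 5, 7, 8, 9} → SUM(m.cost)=161
  2: ids {1} → SUM(m.cost)=2
  3: ids {3, 4, 6} → SUM(m.cost)=193

Egypt | 161 ; Canada | 2 ; Canada | 193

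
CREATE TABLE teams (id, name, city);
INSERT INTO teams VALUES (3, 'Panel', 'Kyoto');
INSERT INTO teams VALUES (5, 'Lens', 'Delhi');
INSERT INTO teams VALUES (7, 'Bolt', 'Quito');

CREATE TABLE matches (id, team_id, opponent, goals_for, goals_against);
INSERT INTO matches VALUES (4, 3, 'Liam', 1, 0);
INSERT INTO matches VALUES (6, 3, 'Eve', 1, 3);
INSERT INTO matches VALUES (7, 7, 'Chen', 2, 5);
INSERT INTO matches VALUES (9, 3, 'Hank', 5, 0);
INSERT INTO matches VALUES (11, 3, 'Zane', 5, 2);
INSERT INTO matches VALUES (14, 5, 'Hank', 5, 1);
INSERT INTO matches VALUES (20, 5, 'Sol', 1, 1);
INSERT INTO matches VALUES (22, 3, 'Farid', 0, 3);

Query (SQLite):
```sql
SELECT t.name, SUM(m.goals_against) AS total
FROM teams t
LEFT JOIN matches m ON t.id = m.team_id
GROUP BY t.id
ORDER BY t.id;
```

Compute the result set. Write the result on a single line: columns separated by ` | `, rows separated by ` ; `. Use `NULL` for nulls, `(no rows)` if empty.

LEFT JOIN keeps every teams row; unmatched ones get NULL for matches columns.
Group by teams.id and compute SUM(m.goals_against). SUM over an all-NULL group is NULL.
  3: ids {4, 6, 9, 11, 22} → SUM(m.goals_against)=8
  5: ids {14, 20} → SUM(m.goals_against)=2
  7: ids {7} → SUM(m.goals_against)=5

Panel | 8 ; Lens | 2 ; Bolt | 5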